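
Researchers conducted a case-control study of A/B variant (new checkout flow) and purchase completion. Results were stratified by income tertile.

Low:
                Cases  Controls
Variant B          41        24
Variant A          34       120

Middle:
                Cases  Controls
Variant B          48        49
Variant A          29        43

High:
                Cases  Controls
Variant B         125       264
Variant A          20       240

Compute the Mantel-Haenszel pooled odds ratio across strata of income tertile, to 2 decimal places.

3.99

OR_MH = Σ(aᵢdᵢ/nᵢ) / Σ(bᵢcᵢ/nᵢ), where nᵢ is the stratum total.
Stratum 1 (Low): n = 219; a·d/n = 41·120/219 = 22.4658; b·c/n = 24·34/219 = 3.7260
Stratum 2 (Middle): n = 169; a·d/n = 48·43/169 = 12.2130; b·c/n = 49·29/169 = 8.4083
Stratum 3 (High): n = 649; a·d/n = 125·240/649 = 46.2250; b·c/n = 264·20/649 = 8.1356
OR_MH = (22.4658 + 12.2130 + 46.2250) / (3.7260 + 8.4083 + 8.1356) = 80.9037 / 20.2699 = 3.99132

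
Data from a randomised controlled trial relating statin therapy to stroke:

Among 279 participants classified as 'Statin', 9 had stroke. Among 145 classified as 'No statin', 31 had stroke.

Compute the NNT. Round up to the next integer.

Risk in treated group = 9/279 = 0.03226; risk in control = 31/145 = 0.21379.
Absolute risk reduction = 0.21379 − 0.03226 = 0.18154
NNT = 1 / ARR = 1 / 0.18154 = 5.509 → round up → 6

6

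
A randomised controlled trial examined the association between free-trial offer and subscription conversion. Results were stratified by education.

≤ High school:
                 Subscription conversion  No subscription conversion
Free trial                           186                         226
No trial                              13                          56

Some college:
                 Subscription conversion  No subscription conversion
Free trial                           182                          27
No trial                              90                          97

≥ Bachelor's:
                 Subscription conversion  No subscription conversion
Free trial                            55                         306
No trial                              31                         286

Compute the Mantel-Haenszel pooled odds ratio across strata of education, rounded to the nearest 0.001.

OR_MH = Σ(aᵢdᵢ/nᵢ) / Σ(bᵢcᵢ/nᵢ), where nᵢ is the stratum total.
Stratum 1 (≤ High school): n = 481; a·d/n = 186·56/481 = 21.6549; b·c/n = 226·13/481 = 6.1081
Stratum 2 (Some college): n = 396; a·d/n = 182·97/396 = 44.5808; b·c/n = 27·90/396 = 6.1364
Stratum 3 (≥ Bachelor's): n = 678; a·d/n = 55·286/678 = 23.2006; b·c/n = 306·31/678 = 13.9912
OR_MH = (21.6549 + 44.5808 + 23.2006) / (6.1081 + 6.1364 + 13.9912) = 89.4363 / 26.2356 = 3.40896

3.409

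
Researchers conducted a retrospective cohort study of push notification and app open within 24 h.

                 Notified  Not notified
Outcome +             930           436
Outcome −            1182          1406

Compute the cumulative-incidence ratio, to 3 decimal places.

Reading the table with exposure as columns: a = 930 (Notified, case), b = 1182 (Notified, non-case), c = 436 (Not notified, case), d = 1406.
Risk in exposed = 930/2112 = 0.44034; risk in unexposed = 436/1842 = 0.23670.
RR = 0.44034 / 0.23670 = 1.86034
The risk among the exposed is 1.86 times that among the unexposed.

1.860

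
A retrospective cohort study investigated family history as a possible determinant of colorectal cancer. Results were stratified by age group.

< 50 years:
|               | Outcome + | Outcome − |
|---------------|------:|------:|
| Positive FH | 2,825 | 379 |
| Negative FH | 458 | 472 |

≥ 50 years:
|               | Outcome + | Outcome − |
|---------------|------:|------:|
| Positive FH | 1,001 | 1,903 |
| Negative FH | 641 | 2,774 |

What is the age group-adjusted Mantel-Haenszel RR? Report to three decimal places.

RR_MH = Σ(aᵢ·n₀ᵢ/nᵢ) / Σ(cᵢ·n₁ᵢ/nᵢ), with n₁ᵢ = aᵢ+bᵢ (exposed), n₀ᵢ = cᵢ+dᵢ (unexposed), nᵢ = n₁ᵢ+n₀ᵢ.
Stratum 1 (< 50 years): n₁ = 3204, n₀ = 930, n = 4134; a·n₀/n = 2825·930/4134 = 635.5225; c·n₁/n = 458·3204/4134 = 354.9666
Stratum 2 (≥ 50 years): n₁ = 2904, n₀ = 3415, n = 6319; a·n₀/n = 1001·3415/6319 = 540.9740; c·n₁/n = 641·2904/6319 = 294.5821
RR_MH = (635.5225 + 540.9740) / (354.9666 + 294.5821) = 1176.4965 / 649.5487 = 1.81125

1.811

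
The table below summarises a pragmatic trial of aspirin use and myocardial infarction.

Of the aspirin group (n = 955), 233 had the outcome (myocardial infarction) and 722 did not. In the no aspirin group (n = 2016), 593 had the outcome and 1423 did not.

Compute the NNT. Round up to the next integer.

Risk in treated group = 233/955 = 0.24398; risk in control = 593/2016 = 0.29415.
Absolute risk reduction = 0.29415 − 0.24398 = 0.05017
NNT = 1 / ARR = 1 / 0.05017 = 19.933 → round up → 20

20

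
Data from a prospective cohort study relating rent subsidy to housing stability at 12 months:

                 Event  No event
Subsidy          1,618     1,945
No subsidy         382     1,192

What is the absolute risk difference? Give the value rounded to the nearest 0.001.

0.211

Cells: a = 1618, b = 1945, c = 382, d = 1192.
Risk in exposed = 1618/3563 = 0.454112; risk in unexposed = 382/1574 = 0.242694.
Risk difference = 0.454112 − 0.242694 = 0.211418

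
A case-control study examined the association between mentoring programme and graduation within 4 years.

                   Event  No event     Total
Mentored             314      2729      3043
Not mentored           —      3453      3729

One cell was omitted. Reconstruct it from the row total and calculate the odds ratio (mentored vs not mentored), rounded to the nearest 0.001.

1.440

The missing cell is in the unexposed row: 3729 − 3453 = 276.
So a = 314, b = 2729, c = 276, d = 3453.
OR = (a·d)/(b·c) = (314 × 3453) / (2729 × 276) = 1084242 / 753204 = 1.43951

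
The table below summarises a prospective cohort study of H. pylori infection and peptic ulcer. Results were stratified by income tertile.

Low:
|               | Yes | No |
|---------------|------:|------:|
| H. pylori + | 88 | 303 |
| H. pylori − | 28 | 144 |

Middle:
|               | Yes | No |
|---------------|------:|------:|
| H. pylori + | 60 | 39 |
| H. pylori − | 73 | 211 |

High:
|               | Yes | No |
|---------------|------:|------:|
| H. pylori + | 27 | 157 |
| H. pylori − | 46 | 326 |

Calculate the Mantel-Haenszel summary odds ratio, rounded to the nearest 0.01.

OR_MH = Σ(aᵢdᵢ/nᵢ) / Σ(bᵢcᵢ/nᵢ), where nᵢ is the stratum total.
Stratum 1 (Low): n = 563; a·d/n = 88·144/563 = 22.5080; b·c/n = 303·28/563 = 15.0693
Stratum 2 (Middle): n = 383; a·d/n = 60·211/383 = 33.0548; b·c/n = 39·73/383 = 7.4334
Stratum 3 (High): n = 556; a·d/n = 27·326/556 = 15.8309; b·c/n = 157·46/556 = 12.9892
OR_MH = (22.5080 + 33.0548 + 15.8309) / (15.0693 + 7.4334 + 12.9892) = 71.3938 / 35.4919 = 2.01155

2.01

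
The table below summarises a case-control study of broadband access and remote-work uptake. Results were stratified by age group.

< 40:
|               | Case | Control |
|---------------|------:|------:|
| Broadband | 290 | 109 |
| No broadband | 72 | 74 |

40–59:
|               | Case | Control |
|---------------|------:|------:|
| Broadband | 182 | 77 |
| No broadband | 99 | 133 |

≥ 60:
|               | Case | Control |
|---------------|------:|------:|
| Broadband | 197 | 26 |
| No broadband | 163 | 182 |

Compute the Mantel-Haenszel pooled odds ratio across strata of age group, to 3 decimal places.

4.060

OR_MH = Σ(aᵢdᵢ/nᵢ) / Σ(bᵢcᵢ/nᵢ), where nᵢ is the stratum total.
Stratum 1 (< 40): n = 545; a·d/n = 290·74/545 = 39.3761; b·c/n = 109·72/545 = 14.4000
Stratum 2 (40–59): n = 491; a·d/n = 182·133/491 = 49.2994; b·c/n = 77·99/491 = 15.5255
Stratum 3 (≥ 60): n = 568; a·d/n = 197·182/568 = 63.1232; b·c/n = 26·163/568 = 7.4613
OR_MH = (39.3761 + 49.2994 + 63.1232) / (14.4000 + 15.5255 + 7.4613) = 151.7988 / 37.3867 = 4.06023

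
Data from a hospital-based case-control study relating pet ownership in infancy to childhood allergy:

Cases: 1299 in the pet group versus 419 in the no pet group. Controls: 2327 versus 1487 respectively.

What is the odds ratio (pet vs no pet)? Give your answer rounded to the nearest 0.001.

From the description: a = 1299, b = 2327, c = 419, d = 1487.
OR = (a·d)/(b·c) = (1299 × 1487) / (2327 × 419) = 1931613 / 975013 = 1.98112
The odds of childhood allergy are about 1.98 times as high in the pet group.

1.981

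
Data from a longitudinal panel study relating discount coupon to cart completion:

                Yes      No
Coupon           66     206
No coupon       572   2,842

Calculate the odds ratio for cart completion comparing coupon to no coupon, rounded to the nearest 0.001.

1.592

Cells: a = 66, b = 206, c = 572, d = 2842.
OR = (a·d)/(b·c) = (66 × 2842) / (206 × 572) = 187572 / 117832 = 1.59186
The odds of cart completion are about 1.59 times as high in the coupon group.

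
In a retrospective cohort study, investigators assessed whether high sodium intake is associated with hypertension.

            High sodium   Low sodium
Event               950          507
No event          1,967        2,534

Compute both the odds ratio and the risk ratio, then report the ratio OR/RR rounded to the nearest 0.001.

Reading the table with exposure as columns: a = 950 (High sodium, case), b = 1967 (High sodium, non-case), c = 507 (Low sodium, case), d = 2534.
OR = (950·2534)/(1967·507) = 2407300/997269 = 2.41389
Risk in exposed = 950/2917 = 0.32568; risk in unexposed = 507/3041 = 0.16672; RR = 1.95342
OR/RR = 2.41389 / 1.95342 = 1.23573
The outcome is not rare, so the OR lies further from 1 than the RR.

1.236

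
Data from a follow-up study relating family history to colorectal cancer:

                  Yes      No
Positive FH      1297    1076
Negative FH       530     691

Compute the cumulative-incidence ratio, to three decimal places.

1.259

Cells: a = 1297, b = 1076, c = 530, d = 691.
Risk in exposed = 1297/2373 = 0.54657; risk in unexposed = 530/1221 = 0.43407.
RR = 0.54657 / 0.43407 = 1.25916
The risk among the exposed is 1.26 times that among the unexposed.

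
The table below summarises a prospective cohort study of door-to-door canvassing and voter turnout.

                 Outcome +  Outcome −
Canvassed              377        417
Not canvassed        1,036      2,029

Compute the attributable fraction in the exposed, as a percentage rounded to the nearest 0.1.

28.8

Cells: a = 377, b = 417, c = 1036, d = 2029.
Risk in exposed = 377/794 = 0.47481; risk in unexposed = 1036/3065 = 0.33801.
RR = 0.47481/0.33801 = 1.40473
AR% = (RR − 1)/RR × 100 = (1.40473 − 1)/1.40473 × 100 = 28.8117%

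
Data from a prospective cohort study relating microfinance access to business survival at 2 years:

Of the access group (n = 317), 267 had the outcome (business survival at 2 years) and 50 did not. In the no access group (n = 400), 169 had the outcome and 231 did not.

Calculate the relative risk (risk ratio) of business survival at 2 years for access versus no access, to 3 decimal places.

1.994

From the description: a = 267, b = 50, c = 169, d = 231.
Risk in exposed = 267/317 = 0.84227; risk in unexposed = 169/400 = 0.42250.
RR = 0.84227 / 0.42250 = 1.99354
The risk among the exposed is 1.99 times that among the unexposed.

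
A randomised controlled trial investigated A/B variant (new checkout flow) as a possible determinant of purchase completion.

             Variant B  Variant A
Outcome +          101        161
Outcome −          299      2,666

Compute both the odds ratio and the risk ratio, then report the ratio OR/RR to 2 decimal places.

1.26

Reading the table with exposure as columns: a = 101 (Variant B, case), b = 299 (Variant B, non-case), c = 161 (Variant A, case), d = 2666.
OR = (101·2666)/(299·161) = 269266/48139 = 5.59351
Risk in exposed = 101/400 = 0.25250; risk in unexposed = 161/2827 = 0.05695; RR = 4.43365
OR/RR = 5.59351 / 4.43365 = 1.26160
The outcome is not rare, so the OR lies further from 1 than the RR.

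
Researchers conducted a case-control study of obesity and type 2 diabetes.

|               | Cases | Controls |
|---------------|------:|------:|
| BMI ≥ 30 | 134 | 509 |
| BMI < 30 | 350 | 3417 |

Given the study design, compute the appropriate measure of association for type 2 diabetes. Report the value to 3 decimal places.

Cells: a = 134, b = 509, c = 350, d = 3417.
This is a case-control study: participants were sampled on outcome status, so risks in the source population cannot be estimated directly — relative risk is not valid here. The odds ratio is the appropriate measure.
OR = (a·d)/(b·c) = (134 × 3417) / (509 × 350) = 457878 / 178150 = 2.57018

2.570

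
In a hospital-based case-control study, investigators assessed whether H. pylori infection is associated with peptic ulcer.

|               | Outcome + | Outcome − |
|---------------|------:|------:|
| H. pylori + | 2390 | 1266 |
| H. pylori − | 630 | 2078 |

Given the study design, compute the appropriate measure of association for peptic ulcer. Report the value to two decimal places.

6.23

Cells: a = 2390, b = 1266, c = 630, d = 2078.
This is a hospital-based case-control study: participants were sampled on outcome status, so risks in the source population cannot be estimated directly — relative risk is not valid here. The odds ratio is the appropriate measure.
OR = (a·d)/(b·c) = (2390 × 2078) / (1266 × 630) = 4966420 / 797580 = 6.22686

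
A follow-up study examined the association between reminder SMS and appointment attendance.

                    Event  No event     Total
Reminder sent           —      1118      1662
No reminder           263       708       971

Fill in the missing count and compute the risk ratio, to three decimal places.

The missing cell is in the exposed row: 1662 − 1118 = 544.
So a = 544, b = 1118, c = 263, d = 708.
RR = [a/(a+b)] / [c/(c+d)] = (544/1662) / (263/971) = 0.32732/0.27085 = 1.20846

1.208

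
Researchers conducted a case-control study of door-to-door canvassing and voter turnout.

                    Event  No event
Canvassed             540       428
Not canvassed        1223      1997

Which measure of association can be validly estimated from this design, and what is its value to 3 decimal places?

Cells: a = 540, b = 428, c = 1223, d = 1997.
This is a case-control study: participants were sampled on outcome status, so risks in the source population cannot be estimated directly — relative risk is not valid here. The odds ratio is the appropriate measure.
OR = (a·d)/(b·c) = (540 × 1997) / (428 × 1223) = 1078380 / 523444 = 2.06016

2.060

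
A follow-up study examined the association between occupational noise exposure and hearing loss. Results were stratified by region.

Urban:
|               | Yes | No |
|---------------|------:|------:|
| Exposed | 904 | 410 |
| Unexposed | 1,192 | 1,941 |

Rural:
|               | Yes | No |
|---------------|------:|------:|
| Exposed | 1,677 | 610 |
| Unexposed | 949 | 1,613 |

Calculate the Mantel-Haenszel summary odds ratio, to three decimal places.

4.154

OR_MH = Σ(aᵢdᵢ/nᵢ) / Σ(bᵢcᵢ/nᵢ), where nᵢ is the stratum total.
Stratum 1 (Urban): n = 4447; a·d/n = 904·1941/4447 = 394.5725; b·c/n = 410·1192/4447 = 109.8988
Stratum 2 (Rural): n = 4849; a·d/n = 1677·1613/4849 = 557.8472; b·c/n = 610·949/4849 = 119.3834
OR_MH = (394.5725 + 557.8472) / (109.8988 + 119.3834) = 952.4197 / 229.2822 = 4.15392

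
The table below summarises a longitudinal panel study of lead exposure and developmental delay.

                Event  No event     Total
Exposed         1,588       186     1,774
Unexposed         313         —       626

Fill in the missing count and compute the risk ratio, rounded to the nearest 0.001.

The missing cell is in the unexposed row: 626 − 313 = 313.
So a = 1588, b = 186, c = 313, d = 313.
RR = [a/(a+b)] / [c/(c+d)] = (1588/1774) / (313/626) = 0.89515/0.50000 = 1.79030

1.790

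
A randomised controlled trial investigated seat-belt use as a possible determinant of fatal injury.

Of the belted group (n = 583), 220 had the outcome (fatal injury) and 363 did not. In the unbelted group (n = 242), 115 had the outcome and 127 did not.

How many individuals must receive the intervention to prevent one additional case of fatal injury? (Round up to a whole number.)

Risk in treated group = 220/583 = 0.37736; risk in control = 115/242 = 0.47521.
Absolute risk reduction = 0.47521 − 0.37736 = 0.09785
NNT = 1 / ARR = 1 / 0.09785 = 10.220 → round up → 11

11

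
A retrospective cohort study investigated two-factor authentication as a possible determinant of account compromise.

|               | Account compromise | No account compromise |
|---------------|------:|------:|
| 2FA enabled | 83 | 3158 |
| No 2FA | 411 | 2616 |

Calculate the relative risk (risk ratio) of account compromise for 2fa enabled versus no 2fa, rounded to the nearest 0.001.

Cells: a = 83, b = 3158, c = 411, d = 2616.
Risk in exposed = 83/3241 = 0.02561; risk in unexposed = 411/3027 = 0.13578.
RR = 0.02561 / 0.13578 = 0.18861
The risk is 81% lower among the exposed than among the unexposed.

0.189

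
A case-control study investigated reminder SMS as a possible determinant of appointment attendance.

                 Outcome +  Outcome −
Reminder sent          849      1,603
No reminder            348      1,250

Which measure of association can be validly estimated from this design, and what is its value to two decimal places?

Cells: a = 849, b = 1603, c = 348, d = 1250.
This is a case-control study: participants were sampled on outcome status, so risks in the source population cannot be estimated directly — relative risk is not valid here. The odds ratio is the appropriate measure.
OR = (a·d)/(b·c) = (849 × 1250) / (1603 × 348) = 1061250 / 557844 = 1.90241

1.90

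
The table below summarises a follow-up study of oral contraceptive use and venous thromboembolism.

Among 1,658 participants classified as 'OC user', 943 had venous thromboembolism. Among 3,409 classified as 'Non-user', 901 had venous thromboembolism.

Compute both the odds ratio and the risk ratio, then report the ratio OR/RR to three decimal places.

From the description: a = 943, b = 715, c = 901, d = 2508.
OR = (943·2508)/(715·901) = 2365044/644215 = 3.67120
Risk in exposed = 943/1658 = 0.56876; risk in unexposed = 901/3409 = 0.26430; RR = 2.15194
OR/RR = 3.67120 / 2.15194 = 1.70600
The outcome is not rare, so the OR lies further from 1 than the RR.

1.706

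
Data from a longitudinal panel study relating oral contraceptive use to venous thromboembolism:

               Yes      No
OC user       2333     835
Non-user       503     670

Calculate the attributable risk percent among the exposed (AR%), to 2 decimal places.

Cells: a = 2333, b = 835, c = 503, d = 670.
Risk in exposed = 2333/3168 = 0.73643; risk in unexposed = 503/1173 = 0.42882.
RR = 0.73643/0.42882 = 1.71735
AR% = (RR − 1)/RR × 100 = (1.71735 − 1)/1.71735 × 100 = 41.7709%

41.77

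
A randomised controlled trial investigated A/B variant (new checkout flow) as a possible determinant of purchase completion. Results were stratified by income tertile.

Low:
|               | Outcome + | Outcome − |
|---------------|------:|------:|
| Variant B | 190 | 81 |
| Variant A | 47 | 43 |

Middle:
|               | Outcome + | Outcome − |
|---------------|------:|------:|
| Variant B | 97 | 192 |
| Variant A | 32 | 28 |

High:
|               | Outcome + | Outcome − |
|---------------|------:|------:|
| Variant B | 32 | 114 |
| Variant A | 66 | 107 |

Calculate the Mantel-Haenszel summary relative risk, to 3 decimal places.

0.885

RR_MH = Σ(aᵢ·n₀ᵢ/nᵢ) / Σ(cᵢ·n₁ᵢ/nᵢ), with n₁ᵢ = aᵢ+bᵢ (exposed), n₀ᵢ = cᵢ+dᵢ (unexposed), nᵢ = n₁ᵢ+n₀ᵢ.
Stratum 1 (Low): n₁ = 271, n₀ = 90, n = 361; a·n₀/n = 190·90/361 = 47.3684; c·n₁/n = 47·271/361 = 35.2825
Stratum 2 (Middle): n₁ = 289, n₀ = 60, n = 349; a·n₀/n = 97·60/349 = 16.6762; c·n₁/n = 32·289/349 = 26.4986
Stratum 3 (High): n₁ = 146, n₀ = 173, n = 319; a·n₀/n = 32·173/319 = 17.3542; c·n₁/n = 66·146/319 = 30.2069
RR_MH = (47.3684 + 16.6762 + 17.3542) / (35.2825 + 26.4986 + 30.2069) = 81.3989 / 91.9880 = 0.88489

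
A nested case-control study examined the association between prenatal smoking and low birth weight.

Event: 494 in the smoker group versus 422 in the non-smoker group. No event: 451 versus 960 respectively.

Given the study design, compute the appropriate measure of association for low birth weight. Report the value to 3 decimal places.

2.492

From the description: a = 494, b = 451, c = 422, d = 960.
This is a nested case-control study: participants were sampled on outcome status, so risks in the source population cannot be estimated directly — relative risk is not valid here. The odds ratio is the appropriate measure.
OR = (a·d)/(b·c) = (494 × 960) / (451 × 422) = 474240 / 190322 = 2.49178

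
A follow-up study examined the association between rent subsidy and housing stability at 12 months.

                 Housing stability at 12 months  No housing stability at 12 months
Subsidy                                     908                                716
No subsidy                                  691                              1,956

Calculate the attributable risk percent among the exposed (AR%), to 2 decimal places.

Cells: a = 908, b = 716, c = 691, d = 1956.
Risk in exposed = 908/1624 = 0.55911; risk in unexposed = 691/2647 = 0.26105.
RR = 0.55911/0.26105 = 2.14178
AR% = (RR − 1)/RR × 100 = (2.14178 − 1)/2.14178 × 100 = 53.3100%

53.31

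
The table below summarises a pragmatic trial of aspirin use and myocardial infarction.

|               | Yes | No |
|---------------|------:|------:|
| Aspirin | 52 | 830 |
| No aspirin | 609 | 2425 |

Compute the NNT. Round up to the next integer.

8

Risk in treated group = 52/882 = 0.05896; risk in control = 609/3034 = 0.20073.
Absolute risk reduction = 0.20073 − 0.05896 = 0.14177
NNT = 1 / ARR = 1 / 0.14177 = 7.054 → round up → 8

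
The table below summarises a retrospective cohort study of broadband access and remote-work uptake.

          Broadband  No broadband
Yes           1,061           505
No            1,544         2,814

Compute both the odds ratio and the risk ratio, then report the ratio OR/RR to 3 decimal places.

Reading the table with exposure as columns: a = 1061 (Broadband, case), b = 1544 (Broadband, non-case), c = 505 (No broadband, case), d = 2814.
OR = (1061·2814)/(1544·505) = 2985654/779720 = 3.82914
Risk in exposed = 1061/2605 = 0.40729; risk in unexposed = 505/3319 = 0.15215; RR = 2.67685
OR/RR = 3.82914 / 2.67685 = 1.43047
The outcome is not rare, so the OR lies further from 1 than the RR.

1.430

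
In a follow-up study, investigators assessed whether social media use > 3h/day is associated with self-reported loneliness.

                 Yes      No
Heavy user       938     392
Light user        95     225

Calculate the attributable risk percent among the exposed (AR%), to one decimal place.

Cells: a = 938, b = 392, c = 95, d = 225.
Risk in exposed = 938/1330 = 0.70526; risk in unexposed = 95/320 = 0.29688.
RR = 0.70526/0.29688 = 2.37562
AR% = (RR − 1)/RR × 100 = (2.37562 − 1)/2.37562 × 100 = 57.9058%

57.9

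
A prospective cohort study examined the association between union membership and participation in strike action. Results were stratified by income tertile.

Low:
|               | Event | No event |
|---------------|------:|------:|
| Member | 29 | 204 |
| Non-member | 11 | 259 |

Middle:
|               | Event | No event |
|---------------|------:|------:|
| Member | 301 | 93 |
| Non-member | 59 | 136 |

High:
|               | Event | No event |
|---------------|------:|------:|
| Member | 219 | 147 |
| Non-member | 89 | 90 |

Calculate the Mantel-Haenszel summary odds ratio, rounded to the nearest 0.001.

OR_MH = Σ(aᵢdᵢ/nᵢ) / Σ(bᵢcᵢ/nᵢ), where nᵢ is the stratum total.
Stratum 1 (Low): n = 503; a·d/n = 29·259/503 = 14.9324; b·c/n = 204·11/503 = 4.4612
Stratum 2 (Middle): n = 589; a·d/n = 301·136/589 = 69.5008; b·c/n = 93·59/589 = 9.3158
Stratum 3 (High): n = 545; a·d/n = 219·90/545 = 36.1651; b·c/n = 147·89/545 = 24.0055
OR_MH = (14.9324 + 69.5008 + 36.1651) / (4.4612 + 9.3158 + 24.0055) = 120.5984 / 37.7825 = 3.19191

3.192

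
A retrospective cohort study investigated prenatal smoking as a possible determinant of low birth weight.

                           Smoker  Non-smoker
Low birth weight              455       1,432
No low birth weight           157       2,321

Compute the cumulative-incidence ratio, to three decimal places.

Reading the table with exposure as columns: a = 455 (Smoker, case), b = 157 (Smoker, non-case), c = 1432 (Non-smoker, case), d = 2321.
Risk in exposed = 455/612 = 0.74346; risk in unexposed = 1432/3753 = 0.38156.
RR = 0.74346 / 0.38156 = 1.94848
The risk among the exposed is 1.95 times that among the unexposed.

1.948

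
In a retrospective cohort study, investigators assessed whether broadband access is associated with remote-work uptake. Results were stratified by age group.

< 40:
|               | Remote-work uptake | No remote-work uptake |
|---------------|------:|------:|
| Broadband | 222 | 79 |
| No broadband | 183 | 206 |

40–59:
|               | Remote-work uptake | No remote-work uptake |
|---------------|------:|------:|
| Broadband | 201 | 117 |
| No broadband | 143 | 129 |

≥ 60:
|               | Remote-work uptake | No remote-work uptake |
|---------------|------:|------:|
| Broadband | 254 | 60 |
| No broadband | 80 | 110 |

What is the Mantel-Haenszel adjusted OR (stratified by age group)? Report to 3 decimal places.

OR_MH = Σ(aᵢdᵢ/nᵢ) / Σ(bᵢcᵢ/nᵢ), where nᵢ is the stratum total.
Stratum 1 (< 40): n = 690; a·d/n = 222·206/690 = 66.2783; b·c/n = 79·183/690 = 20.9522
Stratum 2 (40–59): n = 590; a·d/n = 201·129/590 = 43.9475; b·c/n = 117·143/590 = 28.3576
Stratum 3 (≥ 60): n = 504; a·d/n = 254·110/504 = 55.4365; b·c/n = 60·80/504 = 9.5238
OR_MH = (66.2783 + 43.9475 + 55.4365) / (20.9522 + 28.3576 + 9.5238) = 165.6622 / 58.8336 = 2.81578

2.816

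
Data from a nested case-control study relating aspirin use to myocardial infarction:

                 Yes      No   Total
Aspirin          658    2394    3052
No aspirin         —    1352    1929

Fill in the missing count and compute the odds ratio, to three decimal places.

The missing cell is in the unexposed row: 1929 − 1352 = 577.
So a = 658, b = 2394, c = 577, d = 1352.
OR = (a·d)/(b·c) = (658 × 1352) / (2394 × 577) = 889616 / 1381338 = 0.64402

0.644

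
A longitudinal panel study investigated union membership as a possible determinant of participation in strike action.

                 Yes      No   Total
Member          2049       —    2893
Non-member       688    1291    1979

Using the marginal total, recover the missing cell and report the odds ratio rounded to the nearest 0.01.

The missing cell is in the exposed row: 2893 − 2049 = 844.
So a = 2049, b = 844, c = 688, d = 1291.
OR = (a·d)/(b·c) = (2049 × 1291) / (844 × 688) = 2645259 / 580672 = 4.55551

4.56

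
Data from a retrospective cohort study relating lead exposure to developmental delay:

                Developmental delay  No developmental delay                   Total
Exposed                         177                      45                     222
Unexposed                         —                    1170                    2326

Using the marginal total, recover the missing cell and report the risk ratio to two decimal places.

The missing cell is in the unexposed row: 2326 − 1170 = 1156.
So a = 177, b = 45, c = 1156, d = 1170.
RR = [a/(a+b)] / [c/(c+d)] = (177/222) / (1156/2326) = 0.79730/0.49699 = 1.60425

1.60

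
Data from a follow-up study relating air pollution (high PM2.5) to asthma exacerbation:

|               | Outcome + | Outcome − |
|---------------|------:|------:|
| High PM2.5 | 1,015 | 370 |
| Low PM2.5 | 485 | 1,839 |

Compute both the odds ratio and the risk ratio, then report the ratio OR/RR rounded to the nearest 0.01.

Cells: a = 1015, b = 370, c = 485, d = 1839.
OR = (1015·1839)/(370·485) = 1866585/179450 = 10.40170
Risk in exposed = 1015/1385 = 0.73285; risk in unexposed = 485/2324 = 0.20869; RR = 3.51165
OR/RR = 10.40170 / 3.51165 = 2.96206
The outcome is not rare, so the OR lies further from 1 than the RR.

2.96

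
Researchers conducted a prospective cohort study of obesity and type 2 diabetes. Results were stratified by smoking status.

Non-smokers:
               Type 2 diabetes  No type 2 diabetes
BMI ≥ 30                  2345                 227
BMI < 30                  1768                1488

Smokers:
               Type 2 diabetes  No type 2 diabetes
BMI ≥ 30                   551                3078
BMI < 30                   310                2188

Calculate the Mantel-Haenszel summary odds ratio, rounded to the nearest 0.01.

OR_MH = Σ(aᵢdᵢ/nᵢ) / Σ(bᵢcᵢ/nᵢ), where nᵢ is the stratum total.
Stratum 1 (Non-smokers): n = 5828; a·d/n = 2345·1488/5828 = 598.7234; b·c/n = 227·1768/5828 = 68.8634
Stratum 2 (Smokers): n = 6127; a·d/n = 551·2188/6127 = 196.7664; b·c/n = 3078·310/6127 = 155.7336
OR_MH = (598.7234 + 196.7664) / (68.8634 + 155.7336) = 795.4898 / 224.5971 = 3.54185

3.54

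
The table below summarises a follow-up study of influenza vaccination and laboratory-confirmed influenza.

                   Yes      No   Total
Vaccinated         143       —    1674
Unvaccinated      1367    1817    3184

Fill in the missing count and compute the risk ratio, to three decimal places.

0.199

The missing cell is in the exposed row: 1674 − 143 = 1531.
So a = 143, b = 1531, c = 1367, d = 1817.
RR = [a/(a+b)] / [c/(c+d)] = (143/1674) / (1367/3184) = 0.08542/0.42933 = 0.19897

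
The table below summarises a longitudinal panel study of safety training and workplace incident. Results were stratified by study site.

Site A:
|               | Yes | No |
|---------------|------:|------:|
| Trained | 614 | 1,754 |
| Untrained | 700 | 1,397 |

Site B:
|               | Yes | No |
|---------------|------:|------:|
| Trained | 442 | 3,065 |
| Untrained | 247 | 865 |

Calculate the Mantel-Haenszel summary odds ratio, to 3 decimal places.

0.626

OR_MH = Σ(aᵢdᵢ/nᵢ) / Σ(bᵢcᵢ/nᵢ), where nᵢ is the stratum total.
Stratum 1 (Site A): n = 4465; a·d/n = 614·1397/4465 = 192.1071; b·c/n = 1754·700/4465 = 274.9832
Stratum 2 (Site B): n = 4619; a·d/n = 442·865/4619 = 82.7733; b·c/n = 3065·247/4619 = 163.9002
OR_MH = (192.1071 + 82.7733) / (274.9832 + 163.9002) = 274.8804 / 438.8834 = 0.62632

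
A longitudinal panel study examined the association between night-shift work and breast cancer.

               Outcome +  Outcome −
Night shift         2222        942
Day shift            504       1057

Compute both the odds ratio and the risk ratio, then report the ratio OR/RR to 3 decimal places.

2.274

Cells: a = 2222, b = 942, c = 504, d = 1057.
OR = (2222·1057)/(942·504) = 2348654/474768 = 4.94695
Risk in exposed = 2222/3164 = 0.70228; risk in unexposed = 504/1561 = 0.32287; RR = 2.17510
OR/RR = 4.94695 / 2.17510 = 2.27435
The outcome is not rare, so the OR lies further from 1 than the RR.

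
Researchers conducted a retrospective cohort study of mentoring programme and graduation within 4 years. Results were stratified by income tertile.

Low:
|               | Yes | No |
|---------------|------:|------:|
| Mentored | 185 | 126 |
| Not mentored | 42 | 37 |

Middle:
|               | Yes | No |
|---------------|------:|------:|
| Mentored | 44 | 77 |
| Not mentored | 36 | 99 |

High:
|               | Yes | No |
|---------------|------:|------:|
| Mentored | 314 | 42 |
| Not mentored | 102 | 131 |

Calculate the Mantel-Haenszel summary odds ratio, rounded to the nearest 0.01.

OR_MH = Σ(aᵢdᵢ/nᵢ) / Σ(bᵢcᵢ/nᵢ), where nᵢ is the stratum total.
Stratum 1 (Low): n = 390; a·d/n = 185·37/390 = 17.5513; b·c/n = 126·42/390 = 13.5692
Stratum 2 (Middle): n = 256; a·d/n = 44·99/256 = 17.0156; b·c/n = 77·36/256 = 10.8281
Stratum 3 (High): n = 589; a·d/n = 314·131/589 = 69.8370; b·c/n = 42·102/589 = 7.2733
OR_MH = (17.5513 + 17.0156 + 69.8370) / (13.5692 + 10.8281 + 7.2733) = 104.4039 / 31.6707 = 3.29655

3.30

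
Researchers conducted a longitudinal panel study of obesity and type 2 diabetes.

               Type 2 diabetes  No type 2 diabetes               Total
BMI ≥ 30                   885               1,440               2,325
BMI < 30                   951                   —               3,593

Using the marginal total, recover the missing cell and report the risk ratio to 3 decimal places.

The missing cell is in the unexposed row: 3593 − 951 = 2642.
So a = 885, b = 1440, c = 951, d = 2642.
RR = [a/(a+b)] / [c/(c+d)] = (885/2325) / (951/3593) = 0.38065/0.26468 = 1.43813

1.438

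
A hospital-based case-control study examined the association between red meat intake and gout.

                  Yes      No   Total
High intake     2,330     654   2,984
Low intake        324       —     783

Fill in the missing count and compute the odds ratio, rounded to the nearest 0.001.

The missing cell is in the unexposed row: 783 − 324 = 459.
So a = 2330, b = 654, c = 324, d = 459.
OR = (a·d)/(b·c) = (2330 × 459) / (654 × 324) = 1069470 / 211896 = 5.04715

5.047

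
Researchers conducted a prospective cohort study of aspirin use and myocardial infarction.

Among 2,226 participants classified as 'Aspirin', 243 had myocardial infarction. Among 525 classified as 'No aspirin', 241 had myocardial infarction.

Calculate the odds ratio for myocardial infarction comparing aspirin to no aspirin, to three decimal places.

0.144

From the description: a = 243, b = 1983, c = 241, d = 284.
OR = (a·d)/(b·c) = (243 × 284) / (1983 × 241) = 69012 / 477903 = 0.14441
Exposure is associated with lower odds of myocardial infarction (OR = 0.14 < 1).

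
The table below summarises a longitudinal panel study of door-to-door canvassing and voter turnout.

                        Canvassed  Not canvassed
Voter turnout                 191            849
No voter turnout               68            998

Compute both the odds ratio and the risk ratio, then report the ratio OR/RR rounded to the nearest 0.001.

2.058

Reading the table with exposure as columns: a = 191 (Canvassed, case), b = 68 (Canvassed, non-case), c = 849 (Not canvassed, case), d = 998.
OR = (191·998)/(68·849) = 190618/57732 = 3.30177
Risk in exposed = 191/259 = 0.73745; risk in unexposed = 849/1847 = 0.45966; RR = 1.60433
OR/RR = 3.30177 / 1.60433 = 2.05804
The outcome is not rare, so the OR lies further from 1 than the RR.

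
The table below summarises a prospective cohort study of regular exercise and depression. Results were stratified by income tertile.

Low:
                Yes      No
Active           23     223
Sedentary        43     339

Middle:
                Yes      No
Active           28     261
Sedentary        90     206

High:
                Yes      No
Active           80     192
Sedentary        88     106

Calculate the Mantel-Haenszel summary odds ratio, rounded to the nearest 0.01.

OR_MH = Σ(aᵢdᵢ/nᵢ) / Σ(bᵢcᵢ/nᵢ), where nᵢ is the stratum total.
Stratum 1 (Low): n = 628; a·d/n = 23·339/628 = 12.4156; b·c/n = 223·43/628 = 15.2691
Stratum 2 (Middle): n = 585; a·d/n = 28·206/585 = 9.8598; b·c/n = 261·90/585 = 40.1538
Stratum 3 (High): n = 466; a·d/n = 80·106/466 = 18.1974; b·c/n = 192·88/466 = 36.2575
OR_MH = (12.4156 + 9.8598 + 18.1974) / (15.2691 + 40.1538 + 36.2575) = 40.4729 / 91.6805 = 0.44146

0.44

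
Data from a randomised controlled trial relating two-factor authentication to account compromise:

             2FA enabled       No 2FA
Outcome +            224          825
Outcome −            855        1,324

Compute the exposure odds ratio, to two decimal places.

Reading the table with exposure as columns: a = 224 (2FA enabled, case), b = 855 (2FA enabled, non-case), c = 825 (No 2FA, case), d = 1324.
OR = (a·d)/(b·c) = (224 × 1324) / (855 × 825) = 296576 / 705375 = 0.42045
Exposure is associated with lower odds of account compromise (OR = 0.42 < 1).

0.42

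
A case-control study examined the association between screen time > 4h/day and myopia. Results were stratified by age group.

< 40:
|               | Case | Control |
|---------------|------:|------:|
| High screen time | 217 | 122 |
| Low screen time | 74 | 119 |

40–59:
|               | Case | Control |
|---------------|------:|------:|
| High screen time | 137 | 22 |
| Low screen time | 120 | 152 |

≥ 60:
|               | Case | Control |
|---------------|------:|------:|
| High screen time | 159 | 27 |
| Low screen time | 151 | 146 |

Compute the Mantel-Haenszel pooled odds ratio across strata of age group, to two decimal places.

4.60

OR_MH = Σ(aᵢdᵢ/nᵢ) / Σ(bᵢcᵢ/nᵢ), where nᵢ is the stratum total.
Stratum 1 (< 40): n = 532; a·d/n = 217·119/532 = 48.5395; b·c/n = 122·74/532 = 16.9699
Stratum 2 (40–59): n = 431; a·d/n = 137·152/431 = 48.3155; b·c/n = 22·120/431 = 6.1253
Stratum 3 (≥ 60): n = 483; a·d/n = 159·146/483 = 48.0621; b·c/n = 27·151/483 = 8.4410
OR_MH = (48.5395 + 48.3155 + 48.0621) / (16.9699 + 6.1253 + 8.4410) = 144.9171 / 31.5362 = 4.59526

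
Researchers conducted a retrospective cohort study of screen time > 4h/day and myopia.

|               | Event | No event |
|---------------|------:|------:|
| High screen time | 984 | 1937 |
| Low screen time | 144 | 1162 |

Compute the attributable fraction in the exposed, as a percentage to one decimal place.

67.3

Cells: a = 984, b = 1937, c = 144, d = 1162.
Risk in exposed = 984/2921 = 0.33687; risk in unexposed = 144/1306 = 0.11026.
RR = 0.33687/0.11026 = 3.05523
AR% = (RR − 1)/RR × 100 = (3.05523 − 1)/3.05523 × 100 = 67.2693%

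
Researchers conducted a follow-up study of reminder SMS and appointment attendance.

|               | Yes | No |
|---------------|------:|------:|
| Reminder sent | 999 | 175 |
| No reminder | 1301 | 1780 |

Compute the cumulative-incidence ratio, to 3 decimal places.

2.015

Cells: a = 999, b = 175, c = 1301, d = 1780.
Risk in exposed = 999/1174 = 0.85094; risk in unexposed = 1301/3081 = 0.42227.
RR = 0.85094 / 0.42227 = 2.01517
The risk among the exposed is 2.02 times that among the unexposed.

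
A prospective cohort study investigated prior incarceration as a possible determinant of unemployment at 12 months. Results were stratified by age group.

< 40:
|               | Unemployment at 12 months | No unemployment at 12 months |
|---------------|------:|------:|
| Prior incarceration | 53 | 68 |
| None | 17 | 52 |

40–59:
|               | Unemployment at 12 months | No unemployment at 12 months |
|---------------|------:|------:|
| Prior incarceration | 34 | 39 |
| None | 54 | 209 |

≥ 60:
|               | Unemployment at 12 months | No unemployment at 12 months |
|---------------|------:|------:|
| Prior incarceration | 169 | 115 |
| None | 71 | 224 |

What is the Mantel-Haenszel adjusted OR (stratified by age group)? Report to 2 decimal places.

OR_MH = Σ(aᵢdᵢ/nᵢ) / Σ(bᵢcᵢ/nᵢ), where nᵢ is the stratum total.
Stratum 1 (< 40): n = 190; a·d/n = 53·52/190 = 14.5053; b·c/n = 68·17/190 = 6.0842
Stratum 2 (40–59): n = 336; a·d/n = 34·209/336 = 21.1488; b·c/n = 39·54/336 = 6.2679
Stratum 3 (≥ 60): n = 579; a·d/n = 169·224/579 = 65.3817; b·c/n = 115·71/579 = 14.1019
OR_MH = (14.5053 + 21.1488 + 65.3817) / (6.0842 + 6.2679 + 14.1019) = 101.0358 / 26.4540 = 3.81930

3.82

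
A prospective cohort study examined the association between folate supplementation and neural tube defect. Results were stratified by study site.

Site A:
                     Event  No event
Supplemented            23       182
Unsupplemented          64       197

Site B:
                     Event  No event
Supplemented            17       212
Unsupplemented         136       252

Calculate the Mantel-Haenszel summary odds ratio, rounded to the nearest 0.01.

OR_MH = Σ(aᵢdᵢ/nᵢ) / Σ(bᵢcᵢ/nᵢ), where nᵢ is the stratum total.
Stratum 1 (Site A): n = 466; a·d/n = 23·197/466 = 9.7232; b·c/n = 182·64/466 = 24.9957
Stratum 2 (Site B): n = 617; a·d/n = 17·252/617 = 6.9433; b·c/n = 212·136/617 = 46.7293
OR_MH = (9.7232 + 6.9433) / (24.9957 + 46.7293) = 16.6664 / 71.7250 = 0.23237

0.23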